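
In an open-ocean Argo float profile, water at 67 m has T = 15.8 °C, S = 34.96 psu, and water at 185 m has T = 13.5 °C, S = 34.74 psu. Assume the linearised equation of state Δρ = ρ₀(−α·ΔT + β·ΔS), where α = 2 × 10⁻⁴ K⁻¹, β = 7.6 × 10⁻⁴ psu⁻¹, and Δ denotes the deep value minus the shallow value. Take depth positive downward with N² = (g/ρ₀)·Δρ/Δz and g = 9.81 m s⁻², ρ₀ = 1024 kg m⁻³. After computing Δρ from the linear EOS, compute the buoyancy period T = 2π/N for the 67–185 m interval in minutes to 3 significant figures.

ΔT = -2.3 K, ΔS = -0.22 psu (deep − shallow).
Δρ/ρ₀ = −αΔT + βΔS = 4.60 × 10⁻⁴ − 1.672 × 10⁻⁴ = 2.928 × 10⁻⁴, so Δρ ≈ 0.2998 kg m⁻³.
N² = (g/ρ₀)·Δρ/Δz = g·(Δρ/ρ₀)/Δz = 9.81 × 2.928 × 10⁻⁴ / 118 = 2.4342 × 10⁻⁵ s⁻².
N = √(2.4342 × 10⁻⁵) = 4.9338 × 10⁻³ rad s⁻¹ → T = 2π/N = 1.2735 × 10³ s = 21.225 min ≈ 21.2 min.

21.2 min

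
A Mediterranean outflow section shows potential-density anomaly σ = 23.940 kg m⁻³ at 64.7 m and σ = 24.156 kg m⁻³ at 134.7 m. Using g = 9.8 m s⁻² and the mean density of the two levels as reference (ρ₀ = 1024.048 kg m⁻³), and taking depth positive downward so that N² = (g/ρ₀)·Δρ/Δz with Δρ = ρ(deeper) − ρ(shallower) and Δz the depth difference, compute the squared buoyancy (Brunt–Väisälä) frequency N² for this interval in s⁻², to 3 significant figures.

2.95 × 10⁻⁵ s⁻²

Δρ = 1024.156 − 1023.940 = 0.216 kg m⁻³ over Δz = 134.7 − 64.7 = 70 m.
N² = (9.8/1024.048) × (0.216/70) = 2.9530 × 10⁻⁵ s⁻² ≈ 2.95 × 10⁻⁵ s⁻².
A positive N² confirms static stability across the interval.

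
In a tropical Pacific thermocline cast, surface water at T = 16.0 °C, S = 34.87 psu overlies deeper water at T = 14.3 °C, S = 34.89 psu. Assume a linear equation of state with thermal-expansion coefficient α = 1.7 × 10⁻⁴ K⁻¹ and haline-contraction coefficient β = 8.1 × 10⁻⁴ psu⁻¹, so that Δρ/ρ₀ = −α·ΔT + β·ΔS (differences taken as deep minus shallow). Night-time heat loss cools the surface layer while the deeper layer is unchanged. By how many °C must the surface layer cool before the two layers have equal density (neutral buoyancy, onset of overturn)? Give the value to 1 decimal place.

1.8 °C

Neutral buoyancy requires Δρ = 0, i.e. −α(T_deep − T_surf′) + β(S_deep − S_surf) = 0.
T_surf′ = T_deep − (β/α)·ΔS = 14.3 − (8.1 × 10⁻⁴/1.7 × 10⁻⁴)·(+0.02) = 14.205 °C.
Cooling required: 16.0 − (14.205) = 1.795 °C.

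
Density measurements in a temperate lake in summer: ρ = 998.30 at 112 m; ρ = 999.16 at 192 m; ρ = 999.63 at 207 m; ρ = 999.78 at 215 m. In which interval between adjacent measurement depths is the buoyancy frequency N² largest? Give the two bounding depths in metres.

Compute the density gradient over each adjacent pair:
  112–192 m: Δρ/Δz = 0.86/80 = 0.011 kg m⁻⁴
  192–207 m: Δρ/Δz = 0.47/15 = 0.031 kg m⁻⁴
  207–215 m: Δρ/Δz = 0.15/8 = 0.019 kg m⁻⁴
The largest gradient is in the 192–207 m interval — the pycnocline.

192–207 m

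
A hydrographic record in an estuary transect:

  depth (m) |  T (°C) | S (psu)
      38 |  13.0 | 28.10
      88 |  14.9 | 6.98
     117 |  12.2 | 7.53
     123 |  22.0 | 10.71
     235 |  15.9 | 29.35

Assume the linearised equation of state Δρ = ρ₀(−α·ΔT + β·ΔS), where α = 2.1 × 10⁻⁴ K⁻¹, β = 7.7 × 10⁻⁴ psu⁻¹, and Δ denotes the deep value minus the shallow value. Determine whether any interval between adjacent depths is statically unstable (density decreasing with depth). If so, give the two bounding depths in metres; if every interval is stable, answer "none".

38–88 m

Evaluate Δρ/ρ₀ = −αΔT + βΔS across each adjacent pair:
  38–88 m: −αΔT+βΔS = −(2.1 × 10⁻⁴)(+1.9)+(7.7 × 10⁻⁴)(-21.12) = -0.017 → UNSTABLE
  88–117 m: −αΔT+βΔS = −(2.1 × 10⁻⁴)(-2.7)+(7.7 × 10⁻⁴)(+0.55) = 9.9 × 10⁻⁴ → stable
  117–123 m: −αΔT+βΔS = −(2.1 × 10⁻⁴)(+9.8)+(7.7 × 10⁻⁴)(+3.18) = 3.9 × 10⁻⁴ → stable
  123–235 m: −αΔT+βΔS = −(2.1 × 10⁻⁴)(-6.1)+(7.7 × 10⁻⁴)(+18.64) = 0.016 → stable
The 38–88 m interval has Δρ < 0: lighter water underlies denser water.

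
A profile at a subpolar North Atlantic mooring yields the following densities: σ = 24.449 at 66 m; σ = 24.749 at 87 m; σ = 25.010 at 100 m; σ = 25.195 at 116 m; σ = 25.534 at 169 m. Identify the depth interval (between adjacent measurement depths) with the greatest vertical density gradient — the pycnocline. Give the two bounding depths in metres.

Compute the density gradient over each adjacent pair:
  66–87 m: Δρ/Δz = 0.300/21 = 0.014 kg m⁻⁴
  87–100 m: Δρ/Δz = 0.261/13 = 0.020 kg m⁻⁴
  100–116 m: Δρ/Δz = 0.185/16 = 0.012 kg m⁻⁴
  116–169 m: Δρ/Δz = 0.339/53 = 6.4 × 10⁻³ kg m⁻⁴
The largest gradient is in the 87–100 m interval — the pycnocline.

87–100 m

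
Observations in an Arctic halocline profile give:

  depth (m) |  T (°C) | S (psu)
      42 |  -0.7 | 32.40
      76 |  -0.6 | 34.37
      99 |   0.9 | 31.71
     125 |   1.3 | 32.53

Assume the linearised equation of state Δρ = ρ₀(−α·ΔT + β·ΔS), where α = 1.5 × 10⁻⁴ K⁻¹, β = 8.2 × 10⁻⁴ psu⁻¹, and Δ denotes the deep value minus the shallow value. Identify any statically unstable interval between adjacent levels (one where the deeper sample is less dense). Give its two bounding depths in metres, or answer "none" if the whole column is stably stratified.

76–99 m

Evaluate Δρ/ρ₀ = −αΔT + βΔS across each adjacent pair:
  42–76 m: −αΔT+βΔS = −(1.5 × 10⁻⁴)(+0.1)+(8.2 × 10⁻⁴)(+1.97) = 1.6 × 10⁻³ → stable
  76–99 m: −αΔT+βΔS = −(1.5 × 10⁻⁴)(+1.5)+(8.2 × 10⁻⁴)(-2.66) = -2.4 × 10⁻³ → UNSTABLE
  99–125 m: −αΔT+βΔS = −(1.5 × 10⁻⁴)(+0.4)+(8.2 × 10⁻⁴)(+0.82) = 6.1 × 10⁻⁴ → stable
The 76–99 m interval has Δρ < 0: lighter water underlies denser water.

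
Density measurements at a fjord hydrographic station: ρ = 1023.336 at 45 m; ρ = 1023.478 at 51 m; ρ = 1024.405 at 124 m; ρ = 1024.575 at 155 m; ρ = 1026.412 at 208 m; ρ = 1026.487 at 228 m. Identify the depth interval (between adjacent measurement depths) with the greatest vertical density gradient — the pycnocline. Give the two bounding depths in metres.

155–208 m

Compute the density gradient over each adjacent pair:
  45–51 m: Δρ/Δz = 0.142/6 = 0.024 kg m⁻⁴
  51–124 m: Δρ/Δz = 0.927/73 = 0.013 kg m⁻⁴
  124–155 m: Δρ/Δz = 0.170/31 = 5.5 × 10⁻³ kg m⁻⁴
  155–208 m: Δρ/Δz = 1.837/53 = 0.035 kg m⁻⁴
  208–228 m: Δρ/Δz = 0.075/20 = 3.7 × 10⁻³ kg m⁻⁴
The largest gradient is in the 155–208 m interval — the pycnocline.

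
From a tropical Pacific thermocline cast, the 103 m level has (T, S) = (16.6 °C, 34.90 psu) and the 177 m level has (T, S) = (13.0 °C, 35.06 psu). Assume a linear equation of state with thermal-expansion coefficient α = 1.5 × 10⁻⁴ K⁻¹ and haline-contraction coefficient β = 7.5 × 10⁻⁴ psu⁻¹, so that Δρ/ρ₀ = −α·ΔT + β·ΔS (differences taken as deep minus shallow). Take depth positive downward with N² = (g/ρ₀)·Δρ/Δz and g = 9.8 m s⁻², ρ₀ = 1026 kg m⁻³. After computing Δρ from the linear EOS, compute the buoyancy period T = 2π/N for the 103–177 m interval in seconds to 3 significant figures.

672 s

ΔT = -3.6 K, ΔS = +0.16 psu (deep − shallow).
Δρ/ρ₀ = −αΔT + βΔS = 5.40 × 10⁻⁴ + 1.20 × 10⁻⁴ = 6.60 × 10⁻⁴, so Δρ ≈ 0.6772 kg m⁻³.
N² = (g/ρ₀)·Δρ/Δz = g·(Δρ/ρ₀)/Δz = 9.8 × 6.60 × 10⁻⁴ / 74 = 8.7405 × 10⁻⁵ s⁻².
N = √(8.7405 × 10⁻⁵) = 9.3491 × 10⁻³ rad s⁻¹ → T = 2π/N = 672.06 s ≈ 672 s.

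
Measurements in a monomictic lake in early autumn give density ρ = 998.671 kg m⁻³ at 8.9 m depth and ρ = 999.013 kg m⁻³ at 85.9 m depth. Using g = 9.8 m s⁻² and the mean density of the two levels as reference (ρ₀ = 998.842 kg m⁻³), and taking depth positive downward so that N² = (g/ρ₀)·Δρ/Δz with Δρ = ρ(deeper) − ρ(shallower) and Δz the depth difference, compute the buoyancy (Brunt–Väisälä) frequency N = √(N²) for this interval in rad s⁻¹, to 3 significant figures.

6.60 × 10⁻³ rad s⁻¹

Δρ = 999.013 − 998.671 = 0.342 kg m⁻³ over Δz = 85.9 − 8.9 = 77 m.
N² = (9.8/998.842) × (0.342/77) = 4.3578 × 10⁻⁵ s⁻².
N = √(4.3578 × 10⁻⁵) = 6.6014 × 10⁻³ rad s⁻¹ ≈ 6.60 × 10⁻³ rad s⁻¹.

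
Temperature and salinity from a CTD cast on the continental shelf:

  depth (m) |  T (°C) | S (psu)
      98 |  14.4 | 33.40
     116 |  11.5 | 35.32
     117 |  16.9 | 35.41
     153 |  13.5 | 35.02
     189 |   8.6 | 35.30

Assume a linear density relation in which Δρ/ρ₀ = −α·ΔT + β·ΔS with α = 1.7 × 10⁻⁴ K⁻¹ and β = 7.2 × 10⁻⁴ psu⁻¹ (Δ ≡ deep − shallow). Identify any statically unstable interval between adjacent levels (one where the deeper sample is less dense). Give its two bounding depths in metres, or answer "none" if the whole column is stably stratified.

Evaluate Δρ/ρ₀ = −αΔT + βΔS across each adjacent pair:
  98–116 m: −αΔT+βΔS = −(1.7 × 10⁻⁴)(-2.9)+(7.2 × 10⁻⁴)(+1.92) = 1.9 × 10⁻³ → stable
  116–117 m: −αΔT+βΔS = −(1.7 × 10⁻⁴)(+5.4)+(7.2 × 10⁻⁴)(+0.09) = -8.5 × 10⁻⁴ → UNSTABLE
  117–153 m: −αΔT+βΔS = −(1.7 × 10⁻⁴)(-3.4)+(7.2 × 10⁻⁴)(-0.39) = 3.0 × 10⁻⁴ → stable
  153–189 m: −αΔT+βΔS = −(1.7 × 10⁻⁴)(-4.9)+(7.2 × 10⁻⁴)(+0.28) = 1.0 × 10⁻³ → stable
The 116–117 m interval has Δρ < 0: lighter water underlies denser water.

116–117 m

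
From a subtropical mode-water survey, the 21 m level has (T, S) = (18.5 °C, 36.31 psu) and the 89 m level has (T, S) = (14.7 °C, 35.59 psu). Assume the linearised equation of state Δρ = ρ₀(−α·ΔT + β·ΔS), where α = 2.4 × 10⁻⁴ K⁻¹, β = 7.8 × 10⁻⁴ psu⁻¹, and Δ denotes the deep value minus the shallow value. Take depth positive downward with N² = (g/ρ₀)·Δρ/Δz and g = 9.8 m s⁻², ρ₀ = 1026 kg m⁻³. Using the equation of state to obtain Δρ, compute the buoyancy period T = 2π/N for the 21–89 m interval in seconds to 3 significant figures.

884 s

ΔT = -3.8 K, ΔS = -0.72 psu (deep − shallow).
Δρ/ρ₀ = −αΔT + βΔS = 9.12 × 10⁻⁴ − 5.616 × 10⁻⁴ = 3.504 × 10⁻⁴, so Δρ ≈ 0.3595 kg m⁻³.
N² = (g/ρ₀)·Δρ/Δz = g·(Δρ/ρ₀)/Δz = 9.8 × 3.504 × 10⁻⁴ / 68 = 5.0499 × 10⁻⁵ s⁻².
N = √(5.0499 × 10⁻⁵) = 7.1063 × 10⁻³ rad s⁻¹ → T = 2π/N = 884.17 s ≈ 884 s.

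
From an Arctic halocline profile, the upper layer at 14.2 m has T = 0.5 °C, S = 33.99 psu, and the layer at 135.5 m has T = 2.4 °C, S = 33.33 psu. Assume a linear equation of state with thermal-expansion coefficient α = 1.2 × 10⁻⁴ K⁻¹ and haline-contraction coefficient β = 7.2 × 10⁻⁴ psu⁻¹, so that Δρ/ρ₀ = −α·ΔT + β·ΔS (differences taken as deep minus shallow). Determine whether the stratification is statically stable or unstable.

ΔT = 2.4 − 0.5 = +1.9 K and ΔS = 33.33 − 33.99 = -0.66 psu (deep − shallow).
−αΔT = -2.28 × 10⁻⁴; βΔS = -4.752 × 10⁻⁴; sum Δρ/ρ₀ = -7.032 × 10⁻⁴.
Δρ/ρ₀ < 0, so Δρ < 0: deeper water is lighter → statically unstable; the column would overturn.

unstable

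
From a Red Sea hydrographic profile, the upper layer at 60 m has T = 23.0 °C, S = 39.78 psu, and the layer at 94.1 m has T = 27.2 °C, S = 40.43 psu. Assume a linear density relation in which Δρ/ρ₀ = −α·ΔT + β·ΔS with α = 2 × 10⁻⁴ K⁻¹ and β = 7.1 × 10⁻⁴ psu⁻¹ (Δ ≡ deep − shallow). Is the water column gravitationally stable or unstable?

unstable

ΔT = 27.2 − 23.0 = +4.2 K and ΔS = 40.43 − 39.78 = +0.65 psu (deep − shallow).
−αΔT = -8.40 × 10⁻⁴; βΔS = 4.615 × 10⁻⁴; sum Δρ/ρ₀ = -3.785 × 10⁻⁴.
Δρ/ρ₀ < 0, so Δρ < 0: deeper water is lighter → statically unstable; the column would overturn.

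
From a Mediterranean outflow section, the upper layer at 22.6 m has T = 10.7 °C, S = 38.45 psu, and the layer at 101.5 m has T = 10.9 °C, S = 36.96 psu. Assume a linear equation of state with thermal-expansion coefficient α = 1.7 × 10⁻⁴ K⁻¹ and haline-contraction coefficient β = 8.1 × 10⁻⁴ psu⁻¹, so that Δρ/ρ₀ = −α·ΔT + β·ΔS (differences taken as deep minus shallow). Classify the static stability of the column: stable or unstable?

ΔT = 10.9 − 10.7 = +0.2 K and ΔS = 36.96 − 38.45 = -1.49 psu (deep − shallow).
−αΔT = -3.40 × 10⁻⁵; βΔS = -1.2069 × 10⁻³; sum Δρ/ρ₀ = -1.2409 × 10⁻³.
Δρ/ρ₀ < 0, so Δρ < 0: deeper water is lighter → statically unstable; the column would overturn.

unstable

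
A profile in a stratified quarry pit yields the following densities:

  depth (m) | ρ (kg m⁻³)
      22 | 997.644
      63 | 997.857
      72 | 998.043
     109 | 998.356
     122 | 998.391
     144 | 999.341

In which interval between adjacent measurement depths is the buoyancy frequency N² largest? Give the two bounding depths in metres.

122–144 m

Compute the density gradient over each adjacent pair:
  22–63 m: Δρ/Δz = 0.213/41 = 5.2 × 10⁻³ kg m⁻⁴
  63–72 m: Δρ/Δz = 0.186/9 = 0.021 kg m⁻⁴
  72–109 m: Δρ/Δz = 0.313/37 = 8.5 × 10⁻³ kg m⁻⁴
  109–122 m: Δρ/Δz = 0.035/13 = 2.7 × 10⁻³ kg m⁻⁴
  122–144 m: Δρ/Δz = 0.950/22 = 0.043 kg m⁻⁴
The largest gradient is in the 122–144 m interval — the pycnocline.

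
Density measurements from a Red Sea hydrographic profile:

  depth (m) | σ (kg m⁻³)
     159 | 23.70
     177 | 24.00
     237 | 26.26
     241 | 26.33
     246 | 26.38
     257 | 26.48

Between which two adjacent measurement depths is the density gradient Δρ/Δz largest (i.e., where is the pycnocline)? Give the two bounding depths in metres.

177–237 m

Compute the density gradient over each adjacent pair:
  159–177 m: Δρ/Δz = 0.30/18 = 0.017 kg m⁻⁴
  177–237 m: Δρ/Δz = 2.26/60 = 0.038 kg m⁻⁴
  237–241 m: Δρ/Δz = 0.07/4 = 0.018 kg m⁻⁴
  241–246 m: Δρ/Δz = 0.05/5 = 0.010 kg m⁻⁴
  246–257 m: Δρ/Δz = 0.10/11 = 9.1 × 10⁻³ kg m⁻⁴
The largest gradient is in the 177–237 m interval — the pycnocline.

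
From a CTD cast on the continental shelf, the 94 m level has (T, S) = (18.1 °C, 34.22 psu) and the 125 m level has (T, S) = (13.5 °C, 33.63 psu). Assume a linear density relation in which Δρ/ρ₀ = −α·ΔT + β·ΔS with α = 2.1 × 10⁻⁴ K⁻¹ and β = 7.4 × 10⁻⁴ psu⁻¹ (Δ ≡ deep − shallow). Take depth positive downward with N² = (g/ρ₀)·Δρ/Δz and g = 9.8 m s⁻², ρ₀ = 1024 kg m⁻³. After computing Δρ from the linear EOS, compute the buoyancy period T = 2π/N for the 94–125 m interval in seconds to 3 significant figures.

ΔT = -4.6 K, ΔS = -0.59 psu (deep − shallow).
Δρ/ρ₀ = −αΔT + βΔS = 9.66 × 10⁻⁴ − 4.366 × 10⁻⁴ = 5.294 × 10⁻⁴, so Δρ ≈ 0.5421 kg m⁻³.
N² = (g/ρ₀)·Δρ/Δz = g·(Δρ/ρ₀)/Δz = 9.8 × 5.294 × 10⁻⁴ / 31 = 1.6736 × 10⁻⁴ s⁻².
N = √(1.6736 × 10⁻⁴) = 0.012937 rad s⁻¹ → T = 2π/N = 485.68 s ≈ 486 s.

486 s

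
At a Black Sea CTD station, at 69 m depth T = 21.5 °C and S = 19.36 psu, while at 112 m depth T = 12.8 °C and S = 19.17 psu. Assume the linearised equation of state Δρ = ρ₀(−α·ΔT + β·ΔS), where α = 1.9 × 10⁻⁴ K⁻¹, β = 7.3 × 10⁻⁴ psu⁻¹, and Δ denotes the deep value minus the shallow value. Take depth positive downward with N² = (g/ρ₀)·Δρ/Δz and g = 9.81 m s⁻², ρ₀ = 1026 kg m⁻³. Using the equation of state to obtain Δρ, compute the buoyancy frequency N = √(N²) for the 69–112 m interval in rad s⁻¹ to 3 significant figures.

0.0186 rad s⁻¹

ΔT = -8.7 K, ΔS = -0.19 psu (deep − shallow).
Δρ/ρ₀ = −αΔT + βΔS = 1.653 × 10⁻³ − 1.387 × 10⁻⁴ = 1.5143 × 10⁻³, so Δρ ≈ 1.554 kg m⁻³.
N² = (g/ρ₀)·Δρ/Δz = g·(Δρ/ρ₀)/Δz = 9.81 × 1.5143 × 10⁻³ / 43 = 3.4547 × 10⁻⁴ s⁻².
N = √(3.4547 × 10⁻⁴) = 0.018587 rad s⁻¹ ≈ 0.0186 rad s⁻¹.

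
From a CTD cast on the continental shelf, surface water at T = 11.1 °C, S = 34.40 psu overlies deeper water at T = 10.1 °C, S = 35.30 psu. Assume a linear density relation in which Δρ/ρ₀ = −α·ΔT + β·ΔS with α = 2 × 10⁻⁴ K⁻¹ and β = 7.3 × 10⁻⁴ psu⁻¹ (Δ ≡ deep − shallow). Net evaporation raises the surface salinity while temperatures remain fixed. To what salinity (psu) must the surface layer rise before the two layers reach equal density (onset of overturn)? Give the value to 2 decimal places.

Neutral buoyancy requires −α(T_deep − T_surf) + β(S_deep − S_surf′) = 0.
S_surf′ = S_deep − (α/β)·ΔT = 35.30 − (2 × 10⁻⁴/7.3 × 10⁻⁴)·(-1.0) = 35.5740 psu.
Increase required: 35.5740 − 34.40 = 1.1740 psu.

35.57 psu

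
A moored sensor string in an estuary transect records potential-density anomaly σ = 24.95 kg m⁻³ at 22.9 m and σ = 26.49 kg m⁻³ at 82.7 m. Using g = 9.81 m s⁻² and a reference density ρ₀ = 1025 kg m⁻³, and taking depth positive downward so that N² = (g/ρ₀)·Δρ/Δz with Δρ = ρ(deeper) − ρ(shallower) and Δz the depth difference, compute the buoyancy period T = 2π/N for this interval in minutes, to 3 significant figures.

Δρ = 1026.49 − 1024.95 = 1.54 kg m⁻³ over Δz = 82.7 − 22.9 = 59.8 m.
N² = (9.81/1025) × (1.54/59.8) = 2.4647 × 10⁻⁴ s⁻².
N = √(2.4647 × 10⁻⁴) = 0.015699 rad s⁻¹, so T = 2π/N = 400.23 s = 6.6705 min ≈ 6.67 min.

6.67 min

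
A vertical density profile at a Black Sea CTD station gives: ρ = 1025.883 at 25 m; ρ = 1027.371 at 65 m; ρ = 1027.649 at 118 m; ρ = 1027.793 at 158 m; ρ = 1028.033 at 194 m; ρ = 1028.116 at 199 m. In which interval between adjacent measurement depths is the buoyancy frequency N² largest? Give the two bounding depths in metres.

Compute the density gradient over each adjacent pair:
  25–65 m: Δρ/Δz = 1.488/40 = 0.037 kg m⁻⁴
  65–118 m: Δρ/Δz = 0.278/53 = 5.2 × 10⁻³ kg m⁻⁴
  118–158 m: Δρ/Δz = 0.144/40 = 3.6 × 10⁻³ kg m⁻⁴
  158–194 m: Δρ/Δz = 0.240/36 = 6.7 × 10⁻³ kg m⁻⁴
  194–199 m: Δρ/Δz = 0.083/5 = 0.017 kg m⁻⁴
The largest gradient is in the 25–65 m interval — the pycnocline.

25–65 m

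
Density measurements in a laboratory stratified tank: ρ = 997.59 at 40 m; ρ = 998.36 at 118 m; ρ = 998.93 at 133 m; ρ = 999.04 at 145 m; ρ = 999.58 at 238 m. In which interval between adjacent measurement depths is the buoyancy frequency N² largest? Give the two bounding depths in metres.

118–133 m

Compute the density gradient over each adjacent pair:
  40–118 m: Δρ/Δz = 0.77/78 = 9.9 × 10⁻³ kg m⁻⁴
  118–133 m: Δρ/Δz = 0.57/15 = 0.038 kg m⁻⁴
  133–145 m: Δρ/Δz = 0.11/12 = 9.2 × 10⁻³ kg m⁻⁴
  145–238 m: Δρ/Δz = 0.54/93 = 5.8 × 10⁻³ kg m⁻⁴
The largest gradient is in the 118–133 m interval — the pycnocline.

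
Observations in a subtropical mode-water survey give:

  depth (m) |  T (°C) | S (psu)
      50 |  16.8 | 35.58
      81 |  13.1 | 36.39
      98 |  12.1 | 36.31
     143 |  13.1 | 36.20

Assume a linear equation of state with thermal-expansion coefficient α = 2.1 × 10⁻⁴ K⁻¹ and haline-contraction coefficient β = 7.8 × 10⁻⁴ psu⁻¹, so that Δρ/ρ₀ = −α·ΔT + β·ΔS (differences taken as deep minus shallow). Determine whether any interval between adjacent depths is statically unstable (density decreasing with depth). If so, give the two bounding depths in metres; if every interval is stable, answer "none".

98–143 m

Evaluate Δρ/ρ₀ = −αΔT + βΔS across each adjacent pair:
  50–81 m: −αΔT+βΔS = −(2.1 × 10⁻⁴)(-3.7)+(7.8 × 10⁻⁴)(+0.81) = 1.4 × 10⁻³ → stable
  81–98 m: −αΔT+βΔS = −(2.1 × 10⁻⁴)(-1.0)+(7.8 × 10⁻⁴)(-0.08) = 1.5 × 10⁻⁴ → stable
  98–143 m: −αΔT+βΔS = −(2.1 × 10⁻⁴)(+1.0)+(7.8 × 10⁻⁴)(-0.11) = -3.0 × 10⁻⁴ → UNSTABLE
The 98–143 m interval has Δρ < 0: lighter water underlies denser water.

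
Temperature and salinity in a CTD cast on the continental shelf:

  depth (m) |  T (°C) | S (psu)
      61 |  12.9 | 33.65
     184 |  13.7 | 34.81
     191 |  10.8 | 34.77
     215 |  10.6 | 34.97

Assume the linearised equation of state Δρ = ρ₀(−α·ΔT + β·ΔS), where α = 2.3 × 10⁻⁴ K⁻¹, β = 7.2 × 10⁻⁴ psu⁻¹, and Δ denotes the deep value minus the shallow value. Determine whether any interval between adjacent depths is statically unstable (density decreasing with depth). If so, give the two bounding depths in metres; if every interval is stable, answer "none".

none

Evaluate Δρ/ρ₀ = −αΔT + βΔS across each adjacent pair:
  61–184 m: −αΔT+βΔS = −(2.3 × 10⁻⁴)(+0.8)+(7.2 × 10⁻⁴)(+1.16) = 6.5 × 10⁻⁴ → stable
  184–191 m: −αΔT+βΔS = −(2.3 × 10⁻⁴)(-2.9)+(7.2 × 10⁻⁴)(-0.04) = 6.4 × 10⁻⁴ → stable
  191–215 m: −αΔT+βΔS = −(2.3 × 10⁻⁴)(-0.2)+(7.2 × 10⁻⁴)(+0.20) = 1.9 × 10⁻⁴ → stable
Every interval has Δρ > 0: the column is stably stratified throughout.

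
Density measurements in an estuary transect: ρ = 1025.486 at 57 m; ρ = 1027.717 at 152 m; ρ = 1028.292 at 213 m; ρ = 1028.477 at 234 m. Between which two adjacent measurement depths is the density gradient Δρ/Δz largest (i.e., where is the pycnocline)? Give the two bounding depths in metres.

57–152 m

Compute the density gradient over each adjacent pair:
  57–152 m: Δρ/Δz = 2.231/95 = 0.023 kg m⁻⁴
  152–213 m: Δρ/Δz = 0.575/61 = 9.4 × 10⁻³ kg m⁻⁴
  213–234 m: Δρ/Δz = 0.185/21 = 8.8 × 10⁻³ kg m⁻⁴
The largest gradient is in the 57–152 m interval — the pycnocline.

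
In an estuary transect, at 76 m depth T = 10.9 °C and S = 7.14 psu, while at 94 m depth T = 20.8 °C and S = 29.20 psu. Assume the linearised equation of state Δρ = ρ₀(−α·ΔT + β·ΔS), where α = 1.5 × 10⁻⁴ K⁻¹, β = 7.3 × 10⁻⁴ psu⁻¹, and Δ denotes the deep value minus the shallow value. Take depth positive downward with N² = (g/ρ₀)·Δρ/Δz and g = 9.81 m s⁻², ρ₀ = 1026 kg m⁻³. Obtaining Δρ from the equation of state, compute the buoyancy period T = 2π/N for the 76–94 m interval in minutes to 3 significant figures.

ΔT = +9.9 K, ΔS = +22.06 psu (deep − shallow).
Δρ/ρ₀ = −αΔT + βΔS = -1.485 × 10⁻³ + 0.0161038 = 0.0146188, so Δρ ≈ 15.00 kg m⁻³.
N² = (g/ρ₀)·Δρ/Δz = g·(Δρ/ρ₀)/Δz = 9.81 × 0.0146188 / 18 = 7.9672 × 10⁻³ s⁻².
N = √(7.9672 × 10⁻³) = 0.089259 rad s⁻¹ → T = 2π/N = 70.393 s = 1.1732 min ≈ 1.17 min.

1.17 min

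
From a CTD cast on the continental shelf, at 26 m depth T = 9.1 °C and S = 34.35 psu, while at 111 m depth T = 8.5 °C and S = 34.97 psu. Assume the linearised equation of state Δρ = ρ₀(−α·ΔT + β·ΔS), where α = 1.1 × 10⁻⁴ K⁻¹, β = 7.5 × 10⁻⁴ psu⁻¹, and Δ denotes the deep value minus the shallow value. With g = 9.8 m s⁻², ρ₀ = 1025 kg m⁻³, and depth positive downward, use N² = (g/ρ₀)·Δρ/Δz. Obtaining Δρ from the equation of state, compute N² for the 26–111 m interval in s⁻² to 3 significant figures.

6.12 × 10⁻⁵ s⁻²

ΔT = -0.6 K, ΔS = +0.62 psu (deep − shallow).
Δρ/ρ₀ = −αΔT + βΔS = 6.60 × 10⁻⁵ + 4.65 × 10⁻⁴ = 5.31 × 10⁻⁴, so Δρ ≈ 0.5443 kg m⁻³.
N² = (g/ρ₀)·Δρ/Δz = g·(Δρ/ρ₀)/Δz = 9.8 × 5.31 × 10⁻⁴ / 85 = 6.1221 × 10⁻⁵ s⁻² ≈ 6.12 × 10⁻⁵ s⁻².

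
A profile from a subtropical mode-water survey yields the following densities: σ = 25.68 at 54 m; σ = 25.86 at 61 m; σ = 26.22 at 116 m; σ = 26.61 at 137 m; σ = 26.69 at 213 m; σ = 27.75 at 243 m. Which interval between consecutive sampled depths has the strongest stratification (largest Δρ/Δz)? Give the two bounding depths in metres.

Compute the density gradient over each adjacent pair:
  54–61 m: Δρ/Δz = 0.18/7 = 0.026 kg m⁻⁴
  61–116 m: Δρ/Δz = 0.36/55 = 6.5 × 10⁻³ kg m⁻⁴
  116–137 m: Δρ/Δz = 0.39/21 = 0.019 kg m⁻⁴
  137–213 m: Δρ/Δz = 0.08/76 = 1.1 × 10⁻³ kg m⁻⁴
  213–243 m: Δρ/Δz = 1.06/30 = 0.035 kg m⁻⁴
The largest gradient is in the 213–243 m interval — the pycnocline.

213–243 m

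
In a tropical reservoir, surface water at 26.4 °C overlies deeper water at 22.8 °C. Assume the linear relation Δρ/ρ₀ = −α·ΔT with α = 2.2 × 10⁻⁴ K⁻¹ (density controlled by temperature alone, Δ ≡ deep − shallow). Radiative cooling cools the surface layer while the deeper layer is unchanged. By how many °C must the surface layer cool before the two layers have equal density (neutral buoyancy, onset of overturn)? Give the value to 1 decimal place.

With temperature the only control, equal density requires T_surf′ = T_deep.
T_surf′ = 22.8 °C.
Cooling required: 26.4 − 22.8 = 3.6 °C.

3.6 °C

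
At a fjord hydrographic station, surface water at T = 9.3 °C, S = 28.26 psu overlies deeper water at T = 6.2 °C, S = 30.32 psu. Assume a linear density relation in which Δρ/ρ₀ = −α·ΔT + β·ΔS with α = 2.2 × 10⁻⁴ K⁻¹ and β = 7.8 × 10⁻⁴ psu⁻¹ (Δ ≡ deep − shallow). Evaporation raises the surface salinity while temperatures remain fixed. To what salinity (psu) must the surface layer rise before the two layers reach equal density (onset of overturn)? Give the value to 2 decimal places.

Neutral buoyancy requires −α(T_deep − T_surf) + β(S_deep − S_surf′) = 0.
S_surf′ = S_deep − (α/β)·ΔT = 30.32 − (2.2 × 10⁻⁴/7.8 × 10⁻⁴)·(-3.1) = 31.1944 psu.
Increase required: 31.1944 − 28.26 = 2.9344 psu.

31.19 psu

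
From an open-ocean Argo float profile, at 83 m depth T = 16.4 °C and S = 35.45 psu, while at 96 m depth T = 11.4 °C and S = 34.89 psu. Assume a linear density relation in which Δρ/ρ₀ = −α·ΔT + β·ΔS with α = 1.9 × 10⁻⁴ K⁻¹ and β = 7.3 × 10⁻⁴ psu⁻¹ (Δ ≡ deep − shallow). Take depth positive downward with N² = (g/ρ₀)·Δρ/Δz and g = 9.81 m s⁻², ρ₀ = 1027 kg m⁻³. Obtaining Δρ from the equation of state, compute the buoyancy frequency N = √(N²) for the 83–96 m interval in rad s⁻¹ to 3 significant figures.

0.0202 rad s⁻¹

ΔT = -5.0 K, ΔS = -0.56 psu (deep − shallow).
Δρ/ρ₀ = −αΔT + βΔS = 9.50 × 10⁻⁴ − 4.088 × 10⁻⁴ = 5.412 × 10⁻⁴, so Δρ ≈ 0.5558 kg m⁻³.
N² = (g/ρ₀)·Δρ/Δz = g·(Δρ/ρ₀)/Δz = 9.81 × 5.412 × 10⁻⁴ / 13 = 4.0840 × 10⁻⁴ s⁻².
N = √(4.0840 × 10⁻⁴) = 0.020209 rad s⁻¹ ≈ 0.0202 rad s⁻¹.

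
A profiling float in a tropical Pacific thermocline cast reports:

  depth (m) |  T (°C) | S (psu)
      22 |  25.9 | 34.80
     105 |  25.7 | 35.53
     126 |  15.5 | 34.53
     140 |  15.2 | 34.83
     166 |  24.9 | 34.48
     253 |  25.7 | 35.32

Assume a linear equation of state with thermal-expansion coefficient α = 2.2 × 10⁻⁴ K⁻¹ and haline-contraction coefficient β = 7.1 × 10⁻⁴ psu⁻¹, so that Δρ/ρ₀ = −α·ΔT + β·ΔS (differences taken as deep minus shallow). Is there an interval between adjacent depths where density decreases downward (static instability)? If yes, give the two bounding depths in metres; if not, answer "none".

140–166 m

Evaluate Δρ/ρ₀ = −αΔT + βΔS across each adjacent pair:
  22–105 m: −αΔT+βΔS = −(2.2 × 10⁻⁴)(-0.2)+(7.1 × 10⁻⁴)(+0.73) = 5.6 × 10⁻⁴ → stable
  105–126 m: −αΔT+βΔS = −(2.2 × 10⁻⁴)(-10.2)+(7.1 × 10⁻⁴)(-1.00) = 1.5 × 10⁻³ → stable
  126–140 m: −αΔT+βΔS = −(2.2 × 10⁻⁴)(-0.3)+(7.1 × 10⁻⁴)(+0.30) = 2.8 × 10⁻⁴ → stable
  140–166 m: −αΔT+βΔS = −(2.2 × 10⁻⁴)(+9.7)+(7.1 × 10⁻⁴)(-0.35) = -2.4 × 10⁻³ → UNSTABLE
  166–253 m: −αΔT+βΔS = −(2.2 × 10⁻⁴)(+0.8)+(7.1 × 10⁻⁴)(+0.84) = 4.2 × 10⁻⁴ → stable
The 140–166 m interval has Δρ < 0: lighter water underlies denser water.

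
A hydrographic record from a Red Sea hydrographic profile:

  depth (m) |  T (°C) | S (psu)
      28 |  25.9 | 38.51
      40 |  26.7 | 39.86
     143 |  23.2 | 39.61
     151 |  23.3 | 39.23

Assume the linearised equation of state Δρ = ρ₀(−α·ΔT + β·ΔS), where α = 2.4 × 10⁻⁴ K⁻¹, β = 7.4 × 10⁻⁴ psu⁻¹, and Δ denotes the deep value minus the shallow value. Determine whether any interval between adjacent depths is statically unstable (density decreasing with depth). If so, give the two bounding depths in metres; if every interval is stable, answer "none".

143–151 m

Evaluate Δρ/ρ₀ = −αΔT + βΔS across each adjacent pair:
  28–40 m: −αΔT+βΔS = −(2.4 × 10⁻⁴)(+0.8)+(7.4 × 10⁻⁴)(+1.35) = 8.1 × 10⁻⁴ → stable
  40–143 m: −αΔT+βΔS = −(2.4 × 10⁻⁴)(-3.5)+(7.4 × 10⁻⁴)(-0.25) = 6.5 × 10⁻⁴ → stable
  143–151 m: −αΔT+βΔS = −(2.4 × 10⁻⁴)(+0.1)+(7.4 × 10⁻⁴)(-0.38) = -3.1 × 10⁻⁴ → UNSTABLE
The 143–151 m interval has Δρ < 0: lighter water underlies denser water.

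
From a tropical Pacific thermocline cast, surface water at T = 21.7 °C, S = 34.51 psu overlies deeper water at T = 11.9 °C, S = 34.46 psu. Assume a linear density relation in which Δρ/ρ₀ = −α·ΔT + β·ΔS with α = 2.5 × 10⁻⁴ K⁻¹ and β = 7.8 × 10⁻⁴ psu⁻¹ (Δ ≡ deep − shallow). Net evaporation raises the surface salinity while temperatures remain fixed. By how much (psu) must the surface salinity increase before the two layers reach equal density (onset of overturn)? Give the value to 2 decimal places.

3.09 psu

Neutral buoyancy requires −α(T_deep − T_surf) + β(S_deep − S_surf′) = 0.
S_surf′ = S_deep − (α/β)·ΔT = 34.46 − (2.5 × 10⁻⁴/7.8 × 10⁻⁴)·(-9.8) = 37.6010 psu.
Increase required: 37.6010 − 34.51 = 3.0910 psu.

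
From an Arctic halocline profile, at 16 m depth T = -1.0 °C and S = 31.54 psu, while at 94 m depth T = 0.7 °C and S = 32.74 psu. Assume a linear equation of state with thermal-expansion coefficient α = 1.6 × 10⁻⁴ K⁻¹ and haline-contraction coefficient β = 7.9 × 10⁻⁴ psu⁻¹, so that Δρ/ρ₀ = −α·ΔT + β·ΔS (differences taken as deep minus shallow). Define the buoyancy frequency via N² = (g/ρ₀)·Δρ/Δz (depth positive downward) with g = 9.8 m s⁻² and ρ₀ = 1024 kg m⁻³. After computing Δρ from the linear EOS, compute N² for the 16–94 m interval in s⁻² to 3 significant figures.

ΔT = +1.7 K, ΔS = +1.20 psu (deep − shallow).
Δρ/ρ₀ = −αΔT + βΔS = -2.72 × 10⁻⁴ + 9.48 × 10⁻⁴ = 6.76 × 10⁻⁴, so Δρ ≈ 0.6922 kg m⁻³.
N² = (g/ρ₀)·Δρ/Δz = g·(Δρ/ρ₀)/Δz = 9.8 × 6.76 × 10⁻⁴ / 78 = 8.4933 × 10⁻⁵ s⁻² ≈ 8.49 × 10⁻⁵ s⁻².

8.49 × 10⁻⁵ s⁻²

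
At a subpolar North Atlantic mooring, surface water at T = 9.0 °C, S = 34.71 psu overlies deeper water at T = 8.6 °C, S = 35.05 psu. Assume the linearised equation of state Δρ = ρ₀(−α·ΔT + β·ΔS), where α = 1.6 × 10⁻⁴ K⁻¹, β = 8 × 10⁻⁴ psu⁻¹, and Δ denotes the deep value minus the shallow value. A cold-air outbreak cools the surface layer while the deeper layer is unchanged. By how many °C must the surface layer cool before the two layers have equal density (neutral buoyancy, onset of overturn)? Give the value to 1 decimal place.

Neutral buoyancy requires Δρ = 0, i.e. −α(T_deep − T_surf′) + β(S_deep − S_surf) = 0.
T_surf′ = T_deep − (β/α)·ΔS = 8.6 − (8 × 10⁻⁴/1.6 × 10⁻⁴)·(+0.34) = 6.900 °C.
Cooling required: 9.0 − (6.900) = 2.100 °C.

2.1 °C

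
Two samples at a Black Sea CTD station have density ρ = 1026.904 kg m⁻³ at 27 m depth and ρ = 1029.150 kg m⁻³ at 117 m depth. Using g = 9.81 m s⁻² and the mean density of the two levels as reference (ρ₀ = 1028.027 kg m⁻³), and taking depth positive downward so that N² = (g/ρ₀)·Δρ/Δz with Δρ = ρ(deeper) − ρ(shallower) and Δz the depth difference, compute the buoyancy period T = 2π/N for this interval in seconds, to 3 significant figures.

Δρ = 1029.150 − 1026.904 = 2.246 kg m⁻³ over Δz = 117 − 27 = 90 m.
N² = (9.81/1028.027) × (2.246/90) = 2.3814 × 10⁻⁴ s⁻².
N = √(2.3814 × 10⁻⁴) = 0.015432 rad s⁻¹, so T = 2π/N = 407.15 s ≈ 407 s.

407 s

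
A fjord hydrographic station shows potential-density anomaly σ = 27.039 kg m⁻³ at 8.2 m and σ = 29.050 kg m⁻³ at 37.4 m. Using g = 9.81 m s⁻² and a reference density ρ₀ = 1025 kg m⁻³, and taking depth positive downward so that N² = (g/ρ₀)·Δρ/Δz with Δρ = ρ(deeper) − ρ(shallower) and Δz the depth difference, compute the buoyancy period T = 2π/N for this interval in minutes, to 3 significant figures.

Δρ = 1029.050 − 1027.039 = 2.011 kg m⁻³ over Δz = 37.4 − 8.2 = 29.2 m.
N² = (9.81/1025) × (2.011/29.2) = 6.5913 × 10⁻⁴ s⁻².
N = √(6.5913 × 10⁻⁴) = 0.025674 rad s⁻¹, so T = 2π/N = 244.73 s = 4.0788 min ≈ 4.08 min.
A positive N² confirms static stability across the interval.

4.08 min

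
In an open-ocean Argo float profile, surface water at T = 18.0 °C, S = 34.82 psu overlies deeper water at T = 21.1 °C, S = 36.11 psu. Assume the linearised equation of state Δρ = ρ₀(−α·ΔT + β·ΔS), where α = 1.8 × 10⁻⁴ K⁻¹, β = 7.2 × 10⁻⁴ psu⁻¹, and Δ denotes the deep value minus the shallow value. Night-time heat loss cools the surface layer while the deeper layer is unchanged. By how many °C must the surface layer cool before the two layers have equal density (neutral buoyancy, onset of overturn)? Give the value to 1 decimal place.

Neutral buoyancy requires Δρ = 0, i.e. −α(T_deep − T_surf′) + β(S_deep − S_surf) = 0.
T_surf′ = T_deep − (β/α)·ΔS = 21.1 − (7.2 × 10⁻⁴/1.8 × 10⁻⁴)·(+1.29) = 15.940 °C.
Cooling required: 18.0 − (15.940) = 2.060 °C.

2.1 °C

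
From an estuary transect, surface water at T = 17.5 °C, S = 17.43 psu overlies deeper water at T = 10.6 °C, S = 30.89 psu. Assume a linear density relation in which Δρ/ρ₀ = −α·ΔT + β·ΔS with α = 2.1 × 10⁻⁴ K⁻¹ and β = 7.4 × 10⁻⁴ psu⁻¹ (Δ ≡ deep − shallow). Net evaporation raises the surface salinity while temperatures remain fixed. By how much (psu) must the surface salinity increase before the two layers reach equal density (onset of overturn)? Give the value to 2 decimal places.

Neutral buoyancy requires −α(T_deep − T_surf) + β(S_deep − S_surf′) = 0.
S_surf′ = S_deep − (α/β)·ΔT = 30.89 − (2.1 × 10⁻⁴/7.4 × 10⁻⁴)·(-6.9) = 32.8481 psu.
Increase required: 32.8481 − 17.43 = 15.4181 psu.

15.42 psu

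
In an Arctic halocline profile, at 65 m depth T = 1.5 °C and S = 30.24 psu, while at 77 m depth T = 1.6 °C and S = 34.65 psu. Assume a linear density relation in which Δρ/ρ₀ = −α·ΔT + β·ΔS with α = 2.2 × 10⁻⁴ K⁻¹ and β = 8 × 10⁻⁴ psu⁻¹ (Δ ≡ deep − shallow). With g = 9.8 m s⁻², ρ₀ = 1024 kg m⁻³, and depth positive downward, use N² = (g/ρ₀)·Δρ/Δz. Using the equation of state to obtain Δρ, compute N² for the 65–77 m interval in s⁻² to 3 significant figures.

2.86 × 10⁻³ s⁻²

ΔT = +0.1 K, ΔS = +4.41 psu (deep − shallow).
Δρ/ρ₀ = −αΔT + βΔS = -2.20 × 10⁻⁵ + 3.528 × 10⁻³ = 3.506 × 10⁻³, so Δρ ≈ 3.590 kg m⁻³.
N² = (g/ρ₀)·Δρ/Δz = g·(Δρ/ρ₀)/Δz = 9.8 × 3.506 × 10⁻³ / 12 = 2.8632 × 10⁻³ s⁻² ≈ 2.86 × 10⁻³ s⁻².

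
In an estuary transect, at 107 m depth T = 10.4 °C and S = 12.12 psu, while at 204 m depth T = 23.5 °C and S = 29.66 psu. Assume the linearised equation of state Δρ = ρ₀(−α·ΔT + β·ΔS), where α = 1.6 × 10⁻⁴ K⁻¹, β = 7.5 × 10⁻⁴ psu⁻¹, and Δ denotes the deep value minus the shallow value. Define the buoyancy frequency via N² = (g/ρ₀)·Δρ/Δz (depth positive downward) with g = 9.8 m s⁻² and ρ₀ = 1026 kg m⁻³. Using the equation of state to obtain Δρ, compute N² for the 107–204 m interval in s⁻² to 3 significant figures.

ΔT = +13.1 K, ΔS = +17.54 psu (deep − shallow).
Δρ/ρ₀ = −αΔT + βΔS = -2.096 × 10⁻³ + 0.013155 = 0.011059, so Δρ ≈ 11.35 kg m⁻³.
N² = (g/ρ₀)·Δρ/Δz = g·(Δρ/ρ₀)/Δz = 9.8 × 0.011059 / 97 = 1.1173 × 10⁻³ s⁻² ≈ 1.12 × 10⁻³ s⁻².

1.12 × 10⁻³ s⁻²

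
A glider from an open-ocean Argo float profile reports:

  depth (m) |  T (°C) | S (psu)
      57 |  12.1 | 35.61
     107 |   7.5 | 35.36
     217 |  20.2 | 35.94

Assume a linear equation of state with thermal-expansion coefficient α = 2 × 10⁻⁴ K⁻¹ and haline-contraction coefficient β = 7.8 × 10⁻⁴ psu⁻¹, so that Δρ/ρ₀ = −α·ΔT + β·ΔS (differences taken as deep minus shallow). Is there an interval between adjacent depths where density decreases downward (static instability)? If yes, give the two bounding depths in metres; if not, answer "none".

107–217 m

Evaluate Δρ/ρ₀ = −αΔT + βΔS across each adjacent pair:
  57–107 m: −αΔT+βΔS = −(2 × 10⁻⁴)(-4.6)+(7.8 × 10⁻⁴)(-0.25) = 7.2 × 10⁻⁴ → stable
  107–217 m: −αΔT+βΔS = −(2 × 10⁻⁴)(+12.7)+(7.8 × 10⁻⁴)(+0.58) = -2.1 × 10⁻³ → UNSTABLE
The 107–217 m interval has Δρ < 0: lighter water underlies denser water.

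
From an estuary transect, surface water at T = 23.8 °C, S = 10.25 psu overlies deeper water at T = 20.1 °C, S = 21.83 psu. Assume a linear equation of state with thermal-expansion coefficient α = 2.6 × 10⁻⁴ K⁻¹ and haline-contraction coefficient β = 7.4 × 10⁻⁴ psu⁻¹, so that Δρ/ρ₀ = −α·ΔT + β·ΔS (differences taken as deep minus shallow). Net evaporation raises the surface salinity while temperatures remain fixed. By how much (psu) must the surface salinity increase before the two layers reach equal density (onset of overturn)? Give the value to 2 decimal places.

Neutral buoyancy requires −α(T_deep − T_surf) + β(S_deep − S_surf′) = 0.
S_surf′ = S_deep − (α/β)·ΔT = 21.83 − (2.6 × 10⁻⁴/7.4 × 10⁻⁴)·(-3.7) = 23.1300 psu.
Increase required: 23.1300 − 10.25 = 12.8800 psu.

12.88 psu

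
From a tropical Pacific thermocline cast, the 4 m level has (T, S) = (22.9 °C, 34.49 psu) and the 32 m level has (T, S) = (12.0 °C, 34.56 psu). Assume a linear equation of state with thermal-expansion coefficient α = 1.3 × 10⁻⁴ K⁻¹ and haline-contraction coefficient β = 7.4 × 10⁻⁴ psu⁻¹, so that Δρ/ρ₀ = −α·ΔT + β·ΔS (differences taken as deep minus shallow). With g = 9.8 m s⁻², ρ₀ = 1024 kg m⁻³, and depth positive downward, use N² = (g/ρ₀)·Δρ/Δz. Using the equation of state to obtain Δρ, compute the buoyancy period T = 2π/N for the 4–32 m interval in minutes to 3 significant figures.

4.62 min

ΔT = -10.9 K, ΔS = +0.07 psu (deep − shallow).
Δρ/ρ₀ = −αΔT + βΔS = 1.417 × 10⁻³ + 5.18 × 10⁻⁵ = 1.4688 × 10⁻³, so Δρ ≈ 1.504 kg m⁻³.
N² = (g/ρ₀)·Δρ/Δz = g·(Δρ/ρ₀)/Δz = 9.8 × 1.4688 × 10⁻³ / 28 = 5.1408 × 10⁻⁴ s⁻².
N = √(5.1408 × 10⁻⁴) = 0.022673 rad s⁻¹ → T = 2π/N = 277.12 s = 4.6187 min ≈ 4.62 min.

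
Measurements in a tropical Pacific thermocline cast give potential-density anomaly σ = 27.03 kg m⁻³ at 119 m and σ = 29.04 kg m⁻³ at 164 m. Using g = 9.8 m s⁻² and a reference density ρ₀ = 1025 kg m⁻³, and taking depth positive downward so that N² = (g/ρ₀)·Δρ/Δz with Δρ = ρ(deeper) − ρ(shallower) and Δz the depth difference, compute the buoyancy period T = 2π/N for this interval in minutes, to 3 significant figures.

5.07 min

Δρ = 1029.04 − 1027.03 = 2.01 kg m⁻³ over Δz = 164 − 119 = 45 m.
N² = (9.8/1025) × (2.01/45) = 4.2706 × 10⁻⁴ s⁻².
N = √(4.2706 × 10⁻⁴) = 0.020665 rad s⁻¹, so T = 2π/N = 304.05 s = 5.0675 min ≈ 5.07 min.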